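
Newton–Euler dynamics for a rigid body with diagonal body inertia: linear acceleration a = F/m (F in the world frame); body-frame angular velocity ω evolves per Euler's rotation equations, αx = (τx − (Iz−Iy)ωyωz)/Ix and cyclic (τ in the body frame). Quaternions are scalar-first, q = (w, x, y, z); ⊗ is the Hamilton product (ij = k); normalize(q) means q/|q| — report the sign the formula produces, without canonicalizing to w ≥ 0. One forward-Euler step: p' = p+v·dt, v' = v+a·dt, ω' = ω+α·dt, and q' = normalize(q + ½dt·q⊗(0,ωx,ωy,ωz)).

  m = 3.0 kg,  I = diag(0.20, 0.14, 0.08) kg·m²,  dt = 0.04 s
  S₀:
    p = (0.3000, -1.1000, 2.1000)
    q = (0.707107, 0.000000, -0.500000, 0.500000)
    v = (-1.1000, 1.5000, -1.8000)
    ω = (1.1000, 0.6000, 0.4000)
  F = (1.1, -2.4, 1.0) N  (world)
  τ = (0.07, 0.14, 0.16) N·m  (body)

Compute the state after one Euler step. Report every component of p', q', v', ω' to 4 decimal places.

linear accel F/m = (0.3667, -0.8000, 0.3333)
new position p' = (0.2560, -1.0400, 2.0280)
v' = v + a·dt = (-1.0853, 1.4680, -1.7867)
(τ − ω×Iω)/I = (0.4220, 0.6229, 2.4950)
new body rate ω' = (1.1169, 0.6249, 0.4998)
Hamilton product q⊗(0,ω) = (0.1000000, 0.2778177, 0.9742642, 0.8328428)
updated quaternion q' = (0.7089, 0.0056, -0.4803, 0.5165)

p' = (0.2560, -1.0400, 2.0280)
q' = (0.7089, 0.0056, -0.4803, 0.5165)
v' = (-1.0853, 1.4680, -1.7867)
ω' = (1.1169, 0.6249, 0.4998)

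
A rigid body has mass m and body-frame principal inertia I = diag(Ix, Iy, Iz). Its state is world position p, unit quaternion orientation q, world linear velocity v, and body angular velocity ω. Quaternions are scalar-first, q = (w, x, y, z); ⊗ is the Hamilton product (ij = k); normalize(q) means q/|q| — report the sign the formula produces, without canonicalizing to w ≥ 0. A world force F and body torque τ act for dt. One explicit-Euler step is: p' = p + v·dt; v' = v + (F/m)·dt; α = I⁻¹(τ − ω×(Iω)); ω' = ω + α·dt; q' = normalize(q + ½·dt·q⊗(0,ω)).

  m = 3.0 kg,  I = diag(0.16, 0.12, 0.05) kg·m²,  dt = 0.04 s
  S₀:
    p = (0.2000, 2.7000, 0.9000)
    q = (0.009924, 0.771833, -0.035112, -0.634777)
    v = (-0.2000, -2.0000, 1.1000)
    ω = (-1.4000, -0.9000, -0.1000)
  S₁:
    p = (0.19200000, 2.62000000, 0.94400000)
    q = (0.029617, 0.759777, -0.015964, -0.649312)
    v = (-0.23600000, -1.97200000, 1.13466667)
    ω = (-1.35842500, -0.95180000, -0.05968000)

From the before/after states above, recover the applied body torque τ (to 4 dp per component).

rate change Δω = (0.04157500, -0.05180000, 0.04032000)
gyro term ω₀×Iω₀ = (-0.0063, 0.0154, -0.0504)
I·α + gyro = (0.1600, -0.1400, 0.0000)

τ = (0.1600, -0.1400, 0.0000)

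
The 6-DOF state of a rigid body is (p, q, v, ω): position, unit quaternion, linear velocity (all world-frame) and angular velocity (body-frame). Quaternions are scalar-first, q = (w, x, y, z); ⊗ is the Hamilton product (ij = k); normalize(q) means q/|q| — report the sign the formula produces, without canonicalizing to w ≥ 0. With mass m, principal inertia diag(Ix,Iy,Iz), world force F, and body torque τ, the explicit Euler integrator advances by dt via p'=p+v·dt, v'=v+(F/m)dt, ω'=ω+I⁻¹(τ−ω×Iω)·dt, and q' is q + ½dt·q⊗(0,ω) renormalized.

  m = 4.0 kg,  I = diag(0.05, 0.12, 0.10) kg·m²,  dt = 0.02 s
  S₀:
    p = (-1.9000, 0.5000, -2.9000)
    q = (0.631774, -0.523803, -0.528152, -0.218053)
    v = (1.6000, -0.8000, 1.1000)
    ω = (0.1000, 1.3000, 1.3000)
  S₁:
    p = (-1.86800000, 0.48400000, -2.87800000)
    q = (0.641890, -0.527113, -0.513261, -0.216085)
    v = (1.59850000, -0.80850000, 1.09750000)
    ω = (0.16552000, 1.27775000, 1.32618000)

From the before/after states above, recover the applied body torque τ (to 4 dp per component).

τ = (0.1300, -0.1400, 0.1400)

ω₁ − ω₀ = (0.06552000, -0.02225000, 0.02618000)
ω₀×(Iω₀) = (-0.0338, -0.0065, 0.0091)
I·α + gyro = (0.1300, -0.1400, 0.1400)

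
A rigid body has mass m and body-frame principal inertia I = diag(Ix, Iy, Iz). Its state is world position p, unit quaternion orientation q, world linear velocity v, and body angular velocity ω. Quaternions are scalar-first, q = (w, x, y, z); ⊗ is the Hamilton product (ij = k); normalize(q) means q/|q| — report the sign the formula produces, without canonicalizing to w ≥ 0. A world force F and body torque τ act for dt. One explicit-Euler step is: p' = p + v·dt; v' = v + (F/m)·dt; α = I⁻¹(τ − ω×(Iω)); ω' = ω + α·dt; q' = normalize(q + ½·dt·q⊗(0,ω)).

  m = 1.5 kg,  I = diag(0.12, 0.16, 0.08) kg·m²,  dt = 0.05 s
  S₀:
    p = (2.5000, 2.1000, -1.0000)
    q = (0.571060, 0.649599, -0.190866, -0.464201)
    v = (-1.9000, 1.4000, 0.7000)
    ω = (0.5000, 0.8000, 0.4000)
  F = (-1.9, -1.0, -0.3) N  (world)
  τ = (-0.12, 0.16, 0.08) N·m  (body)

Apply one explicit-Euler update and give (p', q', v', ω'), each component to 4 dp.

p' = (2.4050, 2.1700, -0.9650)
q' = (0.5712, 0.6639, -0.1917, -0.4430)
v' = (-1.9633, 1.3667, 0.6900)
ω' = (0.4607, 0.8475, 0.4400)

(τ − ω×Iω)/I = (-0.7867, 0.9500, 0.8000)
ω + α·dt = (0.4607, 0.8475, 0.4400)
2q̇ = q⊗(0,ω) = (0.0135737, 0.5805444, -0.0350921, 0.8435362)
q' = normalize(q + ½dt·q⊗(0,ω)) = (0.5712, 0.6639, -0.1917, -0.4430)
linear accel F/m = (-1.2667, -0.6667, -0.2000)
p' = p + v·dt = (2.4050, 2.1700, -0.9650)
new velocity v' = (-1.9633, 1.3667, 0.6900)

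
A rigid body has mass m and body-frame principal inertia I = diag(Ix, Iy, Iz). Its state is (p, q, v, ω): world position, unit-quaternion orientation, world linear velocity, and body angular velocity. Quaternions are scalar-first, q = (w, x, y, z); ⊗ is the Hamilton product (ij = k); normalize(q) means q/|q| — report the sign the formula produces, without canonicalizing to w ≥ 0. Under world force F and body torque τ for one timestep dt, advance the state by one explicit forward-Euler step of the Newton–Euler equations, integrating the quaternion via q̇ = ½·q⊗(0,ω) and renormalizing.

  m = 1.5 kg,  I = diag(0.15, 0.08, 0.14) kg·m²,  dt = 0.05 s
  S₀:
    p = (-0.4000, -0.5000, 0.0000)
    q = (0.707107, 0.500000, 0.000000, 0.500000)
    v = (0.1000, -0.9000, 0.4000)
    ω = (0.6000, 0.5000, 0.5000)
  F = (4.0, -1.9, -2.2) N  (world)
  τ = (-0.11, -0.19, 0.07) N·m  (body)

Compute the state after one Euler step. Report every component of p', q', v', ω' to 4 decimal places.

p' = (-0.3950, -0.5450, 0.0200)
q' = (0.6932, 0.5042, 0.0101, 0.5150)
v' = (0.2333, -0.9633, 0.3267)
ω' = (0.5583, 0.3794, 0.5325)

precession coupling ω×(Iω) = (0.0150, 0.0030, -0.0210)
α = I⁻¹(τ − ω×Iω) = (-0.8333, -2.4125, 0.6500)
ω + α·dt = (0.5583, 0.3794, 0.5325)
q⊗(0,ω) = (-0.5500000, 0.1742642, 0.4035535, 0.6035535)
q + ½dt·q⊗(0,ω), renormalized = (0.6932, 0.5042, 0.0101, 0.5150)
a = F/m = (2.6667, -1.2667, -1.4667)
new position p' = (-0.3950, -0.5450, 0.0200)
new velocity v' = (0.2333, -0.9633, 0.3267)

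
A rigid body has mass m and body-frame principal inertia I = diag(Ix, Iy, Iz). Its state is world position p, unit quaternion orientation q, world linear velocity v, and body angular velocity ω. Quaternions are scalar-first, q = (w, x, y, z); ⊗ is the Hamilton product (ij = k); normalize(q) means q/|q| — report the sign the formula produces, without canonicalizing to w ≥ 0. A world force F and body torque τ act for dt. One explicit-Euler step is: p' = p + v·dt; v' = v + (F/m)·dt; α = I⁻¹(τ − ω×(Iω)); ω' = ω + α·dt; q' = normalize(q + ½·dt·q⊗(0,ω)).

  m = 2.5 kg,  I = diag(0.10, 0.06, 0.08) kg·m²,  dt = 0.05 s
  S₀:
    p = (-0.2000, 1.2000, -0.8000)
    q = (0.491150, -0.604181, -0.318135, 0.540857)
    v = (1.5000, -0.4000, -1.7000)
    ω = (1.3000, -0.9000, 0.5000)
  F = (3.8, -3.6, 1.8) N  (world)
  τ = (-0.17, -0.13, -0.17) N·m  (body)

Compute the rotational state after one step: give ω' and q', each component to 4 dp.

α = I⁻¹(τ − ω×Iω) = (-1.6100, -2.3833, -2.7100)
ω + α·dt = (1.2195, -1.0192, 0.3645)
Hamilton product q⊗(0,ω) = (0.2286853, 0.9661988, 0.5631696, 1.2029134)
q' = normalize(q + ½dt·q⊗(0,ω)) = (0.4964, -0.5795, -0.3038, 0.5704)

ω' = (1.2195, -1.0192, 0.3645)
q' = (0.4964, -0.5795, -0.3038, 0.5704)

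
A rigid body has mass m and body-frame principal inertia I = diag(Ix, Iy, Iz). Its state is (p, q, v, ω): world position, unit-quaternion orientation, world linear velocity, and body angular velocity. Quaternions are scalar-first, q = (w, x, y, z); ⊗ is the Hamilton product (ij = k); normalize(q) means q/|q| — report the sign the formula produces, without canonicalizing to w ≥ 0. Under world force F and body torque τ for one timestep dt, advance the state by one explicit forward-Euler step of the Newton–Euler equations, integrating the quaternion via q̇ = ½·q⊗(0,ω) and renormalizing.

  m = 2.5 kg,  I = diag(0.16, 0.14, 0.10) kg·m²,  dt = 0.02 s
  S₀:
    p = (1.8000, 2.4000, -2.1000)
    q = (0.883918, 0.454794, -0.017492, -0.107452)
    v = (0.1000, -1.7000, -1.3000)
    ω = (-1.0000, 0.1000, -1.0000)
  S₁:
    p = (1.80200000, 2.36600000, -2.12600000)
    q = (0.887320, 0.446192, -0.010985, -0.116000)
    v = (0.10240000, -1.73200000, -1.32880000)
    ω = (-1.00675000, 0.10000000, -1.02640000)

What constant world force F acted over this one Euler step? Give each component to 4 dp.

Δv = v₁−v₀ = (0.00240000, -0.03200000, -0.02880000)
m·(v₁−v₀)/dt = (0.3000, -4.0000, -3.6000)

F = (0.3000, -4.0000, -3.6000)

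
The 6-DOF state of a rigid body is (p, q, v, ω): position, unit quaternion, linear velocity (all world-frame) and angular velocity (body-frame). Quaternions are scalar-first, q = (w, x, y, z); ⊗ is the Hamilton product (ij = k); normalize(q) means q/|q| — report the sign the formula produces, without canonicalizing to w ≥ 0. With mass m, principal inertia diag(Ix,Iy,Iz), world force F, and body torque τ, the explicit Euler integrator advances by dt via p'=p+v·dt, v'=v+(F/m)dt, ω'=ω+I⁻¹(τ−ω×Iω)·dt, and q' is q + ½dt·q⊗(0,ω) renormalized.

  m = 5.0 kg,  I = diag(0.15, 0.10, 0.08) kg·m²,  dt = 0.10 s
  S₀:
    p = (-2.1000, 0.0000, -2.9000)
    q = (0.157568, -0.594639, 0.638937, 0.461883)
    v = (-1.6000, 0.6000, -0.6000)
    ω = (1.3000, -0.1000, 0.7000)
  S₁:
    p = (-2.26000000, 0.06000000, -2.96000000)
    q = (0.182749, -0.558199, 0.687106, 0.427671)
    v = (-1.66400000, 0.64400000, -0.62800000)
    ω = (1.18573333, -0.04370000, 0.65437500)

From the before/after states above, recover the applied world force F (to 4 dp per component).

F = (-3.2000, 2.2000, -1.4000)

v₁ − v₀ = (-0.06400000, 0.04400000, -0.02800000)
applied force F = (-3.2000, 2.2000, -1.4000)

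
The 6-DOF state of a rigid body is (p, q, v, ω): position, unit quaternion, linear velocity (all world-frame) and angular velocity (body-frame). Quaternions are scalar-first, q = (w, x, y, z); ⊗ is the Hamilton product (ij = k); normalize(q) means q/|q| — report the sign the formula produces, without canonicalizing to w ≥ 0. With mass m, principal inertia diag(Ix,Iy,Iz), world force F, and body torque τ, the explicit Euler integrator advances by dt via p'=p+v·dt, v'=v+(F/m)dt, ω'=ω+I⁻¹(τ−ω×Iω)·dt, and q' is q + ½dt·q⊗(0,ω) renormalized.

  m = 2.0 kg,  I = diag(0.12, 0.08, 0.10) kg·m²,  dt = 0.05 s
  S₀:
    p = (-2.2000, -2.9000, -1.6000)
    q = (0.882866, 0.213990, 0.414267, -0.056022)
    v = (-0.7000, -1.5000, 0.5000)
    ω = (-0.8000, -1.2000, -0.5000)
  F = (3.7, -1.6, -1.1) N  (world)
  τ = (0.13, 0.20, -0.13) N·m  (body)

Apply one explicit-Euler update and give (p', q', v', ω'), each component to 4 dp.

α = I⁻¹(τ − ω×Iω) = (0.9833, 2.4000, -0.9160)
new body rate ω' = (-0.7508, -1.0800, -0.5458)
Hamilton product q⊗(0,ω) = (0.6403014, -0.9806527, -0.9076266, -0.3668074)
q' = normalize(q + ½dt·q⊗(0,ω)) = (0.8982, 0.1893, 0.3913, -0.0651)
linear accel F/m = (1.8500, -0.8000, -0.5500)
p' = p + v·dt = (-2.2350, -2.9750, -1.5750)
v' = v + a·dt = (-0.6075, -1.5400, 0.4725)

p' = (-2.2350, -2.9750, -1.5750)
q' = (0.8982, 0.1893, 0.3913, -0.0651)
v' = (-0.6075, -1.5400, 0.4725)
ω' = (-0.7508, -1.0800, -0.5458)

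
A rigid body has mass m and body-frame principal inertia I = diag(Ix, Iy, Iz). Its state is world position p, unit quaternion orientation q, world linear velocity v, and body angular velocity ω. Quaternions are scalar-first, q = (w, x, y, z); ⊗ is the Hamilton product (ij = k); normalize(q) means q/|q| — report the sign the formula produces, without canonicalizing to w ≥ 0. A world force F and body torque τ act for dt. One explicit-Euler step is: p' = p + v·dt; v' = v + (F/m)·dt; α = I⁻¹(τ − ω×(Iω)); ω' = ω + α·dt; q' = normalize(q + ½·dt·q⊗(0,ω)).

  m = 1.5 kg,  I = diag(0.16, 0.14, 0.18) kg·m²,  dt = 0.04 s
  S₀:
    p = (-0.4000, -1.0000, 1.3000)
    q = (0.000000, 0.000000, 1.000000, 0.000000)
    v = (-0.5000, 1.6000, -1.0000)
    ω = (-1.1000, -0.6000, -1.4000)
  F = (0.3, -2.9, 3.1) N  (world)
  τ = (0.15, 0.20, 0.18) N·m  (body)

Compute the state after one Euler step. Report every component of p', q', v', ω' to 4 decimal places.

gyro term ω×Iω = (0.0336, -0.0308, -0.0132)
α = I⁻¹(τ − ω×Iω) = (0.7275, 1.6486, 1.0733)
new body rate ω' = (-1.0709, -0.5341, -1.3571)
2q̇ = q⊗(0,ω) = (0.6000000, -1.4000000, 0.0000000, 1.1000000)
updated quaternion q' = (0.0120, -0.0280, 0.9993, 0.0220)
new position p' = (-0.4200, -0.9360, 1.2600)
v + (F/m)dt = (-0.4920, 1.5227, -0.9173)

p' = (-0.4200, -0.9360, 1.2600)
q' = (0.0120, -0.0280, 0.9993, 0.0220)
v' = (-0.4920, 1.5227, -0.9173)
ω' = (-1.0709, -0.5341, -1.3571)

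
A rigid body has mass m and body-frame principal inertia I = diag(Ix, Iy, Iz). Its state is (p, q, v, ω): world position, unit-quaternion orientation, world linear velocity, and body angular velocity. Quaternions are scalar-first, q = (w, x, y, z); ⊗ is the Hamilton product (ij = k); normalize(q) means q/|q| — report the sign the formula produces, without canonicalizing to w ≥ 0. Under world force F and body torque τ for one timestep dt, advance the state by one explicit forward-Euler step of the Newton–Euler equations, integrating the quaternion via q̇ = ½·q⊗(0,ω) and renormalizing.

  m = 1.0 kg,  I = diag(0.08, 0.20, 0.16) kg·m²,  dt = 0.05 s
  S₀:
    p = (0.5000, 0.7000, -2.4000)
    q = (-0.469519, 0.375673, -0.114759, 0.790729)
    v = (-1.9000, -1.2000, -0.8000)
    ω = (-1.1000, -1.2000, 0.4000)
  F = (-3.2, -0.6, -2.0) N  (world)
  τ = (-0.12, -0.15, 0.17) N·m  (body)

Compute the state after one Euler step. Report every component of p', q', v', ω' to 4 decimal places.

p' = (0.4050, 0.6400, -2.4400)
q' = (-0.4701, 0.4108, -0.1261, 0.7709)
v' = (-2.0600, -1.2300, -0.9000)
ω' = (-1.1870, -1.2463, 0.4036)

ω×(Iω) gyroscopic = (0.0192, 0.0352, 0.1584)
angular accel α = (-1.7400, -0.9260, 0.0725)
ω + α·dt = (-1.1870, -1.2463, 0.4036)
2q̇ = q⊗(0,ω) = (-0.0407621, 1.4194421, -0.4566483, -0.7648501)
updated quaternion q' = (-0.4701, 0.4108, -0.1261, 0.7709)
new position p' = (0.4050, 0.6400, -2.4400)
v + (F/m)dt = (-2.0600, -1.2300, -0.9000)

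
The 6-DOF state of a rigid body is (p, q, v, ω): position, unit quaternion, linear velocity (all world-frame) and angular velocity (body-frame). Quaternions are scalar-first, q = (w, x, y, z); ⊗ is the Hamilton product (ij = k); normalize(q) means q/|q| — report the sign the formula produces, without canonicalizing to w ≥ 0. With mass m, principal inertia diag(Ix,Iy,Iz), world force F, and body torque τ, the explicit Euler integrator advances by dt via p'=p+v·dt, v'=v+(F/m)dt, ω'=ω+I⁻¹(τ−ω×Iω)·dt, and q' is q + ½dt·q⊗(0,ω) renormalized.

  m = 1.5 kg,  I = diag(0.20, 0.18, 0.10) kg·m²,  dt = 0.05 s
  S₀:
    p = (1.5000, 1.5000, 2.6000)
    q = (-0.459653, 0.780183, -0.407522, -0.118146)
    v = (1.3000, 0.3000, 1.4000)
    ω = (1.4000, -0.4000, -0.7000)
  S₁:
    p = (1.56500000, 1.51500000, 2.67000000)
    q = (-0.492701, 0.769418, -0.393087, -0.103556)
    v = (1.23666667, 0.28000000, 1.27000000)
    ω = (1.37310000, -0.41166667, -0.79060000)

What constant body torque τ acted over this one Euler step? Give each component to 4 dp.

ω₁ − ω₀ = (-0.02690000, -0.01166667, -0.09060000)
τ = I·(Δω/dt) + ω₀×(Iω₀) = (-0.1300, -0.1400, -0.1700)

τ = (-0.1300, -0.1400, -0.1700)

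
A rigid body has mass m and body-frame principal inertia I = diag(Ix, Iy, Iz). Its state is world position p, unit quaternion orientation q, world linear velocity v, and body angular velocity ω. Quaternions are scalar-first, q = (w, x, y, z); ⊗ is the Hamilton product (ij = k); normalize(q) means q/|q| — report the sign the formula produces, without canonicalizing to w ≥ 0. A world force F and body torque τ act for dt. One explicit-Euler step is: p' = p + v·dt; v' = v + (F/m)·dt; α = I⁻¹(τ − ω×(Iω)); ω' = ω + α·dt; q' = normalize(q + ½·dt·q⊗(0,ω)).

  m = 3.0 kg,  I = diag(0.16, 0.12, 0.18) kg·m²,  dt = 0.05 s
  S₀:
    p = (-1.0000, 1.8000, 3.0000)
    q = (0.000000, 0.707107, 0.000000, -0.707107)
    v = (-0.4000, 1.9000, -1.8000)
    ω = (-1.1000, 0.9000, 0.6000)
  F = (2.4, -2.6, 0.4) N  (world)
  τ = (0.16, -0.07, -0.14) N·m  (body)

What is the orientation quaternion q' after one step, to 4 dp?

q' = (0.0300, 0.7225, 0.0088, -0.6907)

Hamilton product q⊗(0,ω) = (1.2020819, 0.6363963, 0.3535535, 0.6363963)
q + ½dt·q⊗(0,ω), renormalized = (0.0300, 0.7225, 0.0088, -0.6907)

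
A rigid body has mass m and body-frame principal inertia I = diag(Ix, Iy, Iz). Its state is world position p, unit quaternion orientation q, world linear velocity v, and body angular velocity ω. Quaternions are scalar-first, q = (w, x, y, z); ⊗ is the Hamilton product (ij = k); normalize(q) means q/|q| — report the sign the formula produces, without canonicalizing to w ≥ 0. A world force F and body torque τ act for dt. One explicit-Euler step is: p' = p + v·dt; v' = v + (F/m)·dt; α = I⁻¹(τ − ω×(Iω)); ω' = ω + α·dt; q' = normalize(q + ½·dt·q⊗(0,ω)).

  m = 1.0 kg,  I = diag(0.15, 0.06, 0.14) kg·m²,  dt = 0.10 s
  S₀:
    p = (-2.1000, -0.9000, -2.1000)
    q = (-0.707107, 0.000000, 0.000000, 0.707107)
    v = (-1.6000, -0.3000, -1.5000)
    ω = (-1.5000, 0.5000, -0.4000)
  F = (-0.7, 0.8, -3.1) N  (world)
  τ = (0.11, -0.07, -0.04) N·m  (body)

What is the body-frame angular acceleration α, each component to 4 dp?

gyro term ω×Iω = (-0.0160, 0.0060, 0.0675)
α = I⁻¹(τ − ω×Iω) = (0.8400, -1.2667, -0.7679)

α = (0.8400, -1.2667, -0.7679)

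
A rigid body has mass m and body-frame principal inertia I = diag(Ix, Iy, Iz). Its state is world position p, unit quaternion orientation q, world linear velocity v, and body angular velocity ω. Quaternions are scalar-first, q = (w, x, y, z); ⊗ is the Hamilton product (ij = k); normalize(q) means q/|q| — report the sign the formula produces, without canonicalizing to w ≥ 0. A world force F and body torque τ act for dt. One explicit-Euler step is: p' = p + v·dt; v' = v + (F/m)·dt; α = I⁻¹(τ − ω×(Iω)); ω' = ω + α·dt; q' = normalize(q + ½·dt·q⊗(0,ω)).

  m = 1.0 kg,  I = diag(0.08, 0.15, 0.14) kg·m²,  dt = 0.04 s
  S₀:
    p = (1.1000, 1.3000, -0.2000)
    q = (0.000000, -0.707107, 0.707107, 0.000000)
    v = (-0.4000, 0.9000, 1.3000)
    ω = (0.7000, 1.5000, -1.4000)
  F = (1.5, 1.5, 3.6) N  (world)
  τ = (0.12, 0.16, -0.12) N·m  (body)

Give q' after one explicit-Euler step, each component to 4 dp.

q' = (-0.0113, -0.7262, 0.6867, -0.0311)

Hamilton product q⊗(0,ω) = (-0.5656856, -0.9899498, -0.9899498, -1.5556354)
updated quaternion q' = (-0.0113, -0.7262, 0.6867, -0.0311)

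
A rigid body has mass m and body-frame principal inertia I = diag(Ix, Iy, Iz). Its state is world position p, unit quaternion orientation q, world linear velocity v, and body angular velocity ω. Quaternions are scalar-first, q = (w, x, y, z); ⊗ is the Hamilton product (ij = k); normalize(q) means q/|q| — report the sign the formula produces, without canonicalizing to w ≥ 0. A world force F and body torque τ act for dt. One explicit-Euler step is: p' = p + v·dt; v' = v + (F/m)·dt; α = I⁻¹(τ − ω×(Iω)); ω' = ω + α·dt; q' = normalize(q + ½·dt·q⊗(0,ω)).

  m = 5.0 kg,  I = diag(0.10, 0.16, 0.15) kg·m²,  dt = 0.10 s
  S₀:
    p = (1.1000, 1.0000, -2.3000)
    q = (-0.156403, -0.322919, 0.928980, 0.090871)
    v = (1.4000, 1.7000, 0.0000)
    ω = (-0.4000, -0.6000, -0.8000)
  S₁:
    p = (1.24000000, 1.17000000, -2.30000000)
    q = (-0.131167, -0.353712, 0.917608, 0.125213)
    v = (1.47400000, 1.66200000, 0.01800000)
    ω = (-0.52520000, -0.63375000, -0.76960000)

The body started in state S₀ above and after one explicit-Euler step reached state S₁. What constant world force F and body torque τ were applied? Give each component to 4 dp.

Δv = v₁−v₀ = (0.07400000, -0.03800000, 0.01800000)
m·(v₁−v₀)/dt = (3.7000, -1.9000, 0.9000)
ω₁ − ω₀ = (-0.12520000, -0.03375000, 0.03040000)
applied torque τ = (-0.1300, -0.0700, 0.0600)

F = (3.7000, -1.9000, 0.9000)
τ = (-0.1300, -0.0700, 0.0600)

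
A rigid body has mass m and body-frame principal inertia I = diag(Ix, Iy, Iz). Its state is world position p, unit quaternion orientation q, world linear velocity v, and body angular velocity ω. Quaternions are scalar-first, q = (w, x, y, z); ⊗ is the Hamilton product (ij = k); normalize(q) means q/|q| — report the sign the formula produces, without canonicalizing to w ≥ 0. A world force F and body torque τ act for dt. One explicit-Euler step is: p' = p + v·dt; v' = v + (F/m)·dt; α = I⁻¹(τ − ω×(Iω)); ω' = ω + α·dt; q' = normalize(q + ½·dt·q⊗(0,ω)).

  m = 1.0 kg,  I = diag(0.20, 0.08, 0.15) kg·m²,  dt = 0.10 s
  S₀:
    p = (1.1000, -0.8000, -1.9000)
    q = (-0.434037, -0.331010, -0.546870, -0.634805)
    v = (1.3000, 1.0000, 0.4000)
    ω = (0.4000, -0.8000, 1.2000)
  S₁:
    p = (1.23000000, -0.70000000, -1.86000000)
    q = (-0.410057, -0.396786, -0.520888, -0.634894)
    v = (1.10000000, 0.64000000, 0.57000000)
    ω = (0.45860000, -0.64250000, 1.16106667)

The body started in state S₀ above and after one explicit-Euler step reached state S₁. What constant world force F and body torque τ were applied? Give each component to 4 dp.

Δω = ω₁−ω₀ = (0.05860000, 0.15750000, -0.03893333)
applied torque τ = (0.0500, 0.1500, -0.0200)
Δv = v₁−v₀ = (-0.20000000, -0.36000000, 0.17000000)
applied force F = (-2.0000, -3.6000, 1.7000)

F = (-2.0000, -3.6000, 1.7000)
τ = (0.0500, 0.1500, -0.0200)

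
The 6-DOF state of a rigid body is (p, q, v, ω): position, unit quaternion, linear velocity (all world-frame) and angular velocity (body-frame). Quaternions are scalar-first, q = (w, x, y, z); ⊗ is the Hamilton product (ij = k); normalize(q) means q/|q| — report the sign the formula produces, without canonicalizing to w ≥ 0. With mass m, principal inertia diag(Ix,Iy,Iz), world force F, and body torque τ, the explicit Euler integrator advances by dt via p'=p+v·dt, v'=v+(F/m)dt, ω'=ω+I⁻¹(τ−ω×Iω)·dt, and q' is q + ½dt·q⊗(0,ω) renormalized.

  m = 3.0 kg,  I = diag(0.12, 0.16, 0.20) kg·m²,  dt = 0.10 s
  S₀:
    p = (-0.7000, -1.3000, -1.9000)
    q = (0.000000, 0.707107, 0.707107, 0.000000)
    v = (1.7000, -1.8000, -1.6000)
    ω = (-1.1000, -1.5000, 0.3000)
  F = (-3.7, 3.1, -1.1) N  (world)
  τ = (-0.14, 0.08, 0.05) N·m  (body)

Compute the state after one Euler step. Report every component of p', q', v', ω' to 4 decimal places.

p' = (-0.5300, -1.4800, -2.0600)
q' = (0.0915, 0.7145, 0.6934, -0.0141)
v' = (1.5767, -1.6967, -1.6367)
ω' = (-1.2017, -1.4665, 0.2920)

p' = p + v·dt = (-0.5300, -1.4800, -2.0600)
v' = v + a·dt = (1.5767, -1.6967, -1.6367)
ω×(Iω) gyroscopic = (-0.0180, 0.0264, 0.0660)
angular accel α = (-1.0167, 0.3350, -0.0800)
ω' = ω + α·dt = (-1.2017, -1.4665, 0.2920)
q⊗(0,ω) = (1.8384782, 0.2121321, -0.2121321, -0.2828428)
q + ½dt·q⊗(0,ω), renormalized = (0.0915, 0.7145, 0.6934, -0.0141)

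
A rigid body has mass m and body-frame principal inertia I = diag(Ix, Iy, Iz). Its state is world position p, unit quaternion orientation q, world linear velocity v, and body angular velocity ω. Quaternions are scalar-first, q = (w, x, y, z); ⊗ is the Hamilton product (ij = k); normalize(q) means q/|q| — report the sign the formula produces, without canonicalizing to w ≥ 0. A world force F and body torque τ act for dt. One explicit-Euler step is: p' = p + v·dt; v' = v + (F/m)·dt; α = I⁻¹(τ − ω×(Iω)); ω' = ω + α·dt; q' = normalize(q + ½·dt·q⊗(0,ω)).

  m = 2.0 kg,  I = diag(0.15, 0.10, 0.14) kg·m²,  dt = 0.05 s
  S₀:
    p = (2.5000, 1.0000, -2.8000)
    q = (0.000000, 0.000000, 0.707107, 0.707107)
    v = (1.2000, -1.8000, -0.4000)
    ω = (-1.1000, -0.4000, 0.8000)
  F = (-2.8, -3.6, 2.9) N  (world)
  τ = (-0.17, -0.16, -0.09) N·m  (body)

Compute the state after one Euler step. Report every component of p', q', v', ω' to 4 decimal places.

p' = (2.5600, 0.9100, -2.8200)
q' = (-0.0071, 0.0212, 0.6872, 0.7261)
v' = (1.1300, -1.8900, -0.3275)
ω' = (-1.1524, -0.4756, 0.7757)

a = (-1.4000, -1.8000, 1.4500)
p + v·dt = (2.5600, 0.9100, -2.8200)
v + (F/m)dt = (1.1300, -1.8900, -0.3275)
precession coupling ω×(Iω) = (-0.0128, -0.0088, -0.0220)
α = I⁻¹(τ − ω×Iω) = (-1.0480, -1.5120, -0.4857)
ω + α·dt = (-1.1524, -0.4756, 0.7757)
2q̇ = q⊗(0,ω) = (-0.2828428, 0.8485284, -0.7778177, 0.7778177)
updated quaternion q' = (-0.0071, 0.0212, 0.6872, 0.7261)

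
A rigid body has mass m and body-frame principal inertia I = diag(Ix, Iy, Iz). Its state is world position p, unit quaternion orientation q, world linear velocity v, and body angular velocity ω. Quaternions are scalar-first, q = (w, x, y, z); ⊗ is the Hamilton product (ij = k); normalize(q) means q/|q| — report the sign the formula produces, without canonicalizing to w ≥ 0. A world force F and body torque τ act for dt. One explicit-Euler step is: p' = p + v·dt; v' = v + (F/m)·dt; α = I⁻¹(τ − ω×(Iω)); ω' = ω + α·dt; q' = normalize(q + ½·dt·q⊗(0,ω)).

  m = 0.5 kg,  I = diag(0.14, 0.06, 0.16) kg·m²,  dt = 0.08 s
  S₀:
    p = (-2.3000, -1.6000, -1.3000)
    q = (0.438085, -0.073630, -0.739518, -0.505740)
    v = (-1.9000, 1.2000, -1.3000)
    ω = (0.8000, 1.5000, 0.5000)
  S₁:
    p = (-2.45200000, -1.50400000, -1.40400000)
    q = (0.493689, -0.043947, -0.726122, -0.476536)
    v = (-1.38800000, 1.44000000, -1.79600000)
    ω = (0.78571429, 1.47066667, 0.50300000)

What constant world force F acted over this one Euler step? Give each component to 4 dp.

F = (3.2000, 1.5000, -3.1000)

velocity change Δv = (0.51200000, 0.24000000, -0.49600000)
applied force F = (3.2000, 1.5000, -3.1000)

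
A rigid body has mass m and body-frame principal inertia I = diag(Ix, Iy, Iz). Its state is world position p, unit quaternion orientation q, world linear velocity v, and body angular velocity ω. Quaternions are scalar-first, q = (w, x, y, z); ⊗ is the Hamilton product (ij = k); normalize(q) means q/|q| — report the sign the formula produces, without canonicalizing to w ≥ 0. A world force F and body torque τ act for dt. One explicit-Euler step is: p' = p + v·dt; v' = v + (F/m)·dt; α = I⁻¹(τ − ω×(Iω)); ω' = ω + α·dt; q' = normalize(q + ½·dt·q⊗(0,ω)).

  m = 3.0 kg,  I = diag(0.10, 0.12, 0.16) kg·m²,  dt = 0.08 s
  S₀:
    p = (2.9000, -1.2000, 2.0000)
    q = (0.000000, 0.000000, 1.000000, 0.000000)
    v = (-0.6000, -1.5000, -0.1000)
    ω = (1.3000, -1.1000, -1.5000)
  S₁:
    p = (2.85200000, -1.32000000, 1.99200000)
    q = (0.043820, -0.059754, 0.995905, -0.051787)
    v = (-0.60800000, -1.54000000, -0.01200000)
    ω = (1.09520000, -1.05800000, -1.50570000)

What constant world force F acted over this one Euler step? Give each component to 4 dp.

F = (-0.3000, -1.5000, 3.3000)

velocity change Δv = (-0.00800000, -0.04000000, 0.08800000)
applied force F = (-0.3000, -1.5000, 3.3000)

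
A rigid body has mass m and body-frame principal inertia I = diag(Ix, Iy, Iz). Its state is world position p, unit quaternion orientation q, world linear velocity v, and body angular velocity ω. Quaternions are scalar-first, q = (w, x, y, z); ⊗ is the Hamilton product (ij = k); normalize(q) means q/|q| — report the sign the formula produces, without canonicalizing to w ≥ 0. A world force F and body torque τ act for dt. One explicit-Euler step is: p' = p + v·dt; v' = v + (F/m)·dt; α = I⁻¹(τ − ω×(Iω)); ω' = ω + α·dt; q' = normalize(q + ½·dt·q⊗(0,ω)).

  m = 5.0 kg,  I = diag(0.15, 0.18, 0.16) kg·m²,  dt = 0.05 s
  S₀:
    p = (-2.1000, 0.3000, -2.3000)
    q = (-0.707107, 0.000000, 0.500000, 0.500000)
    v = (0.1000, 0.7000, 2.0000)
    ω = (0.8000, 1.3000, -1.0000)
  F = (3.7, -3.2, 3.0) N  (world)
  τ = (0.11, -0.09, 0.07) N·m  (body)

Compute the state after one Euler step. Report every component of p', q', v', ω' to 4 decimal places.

p' = (-2.0950, 0.3350, -2.2000)
q' = (-0.7101, -0.0428, 0.4865, 0.5072)
v' = (0.1370, 0.6680, 2.0300)
ω' = (0.8280, 1.2728, -0.9879)

(τ − ω×Iω)/I = (0.5600, -0.5444, 0.2425)
new body rate ω' = (0.8280, 1.2728, -0.9879)
q⊗(0,ω) = (-0.1500000, -1.7156856, -0.5192391, 0.3071070)
q' = normalize(q + ½dt·q⊗(0,ω)) = (-0.7101, -0.0428, 0.4865, 0.5072)
a = (0.7400, -0.6400, 0.6000)
p' = p + v·dt = (-2.0950, 0.3350, -2.2000)
v' = v + a·dt = (0.1370, 0.6680, 2.0300)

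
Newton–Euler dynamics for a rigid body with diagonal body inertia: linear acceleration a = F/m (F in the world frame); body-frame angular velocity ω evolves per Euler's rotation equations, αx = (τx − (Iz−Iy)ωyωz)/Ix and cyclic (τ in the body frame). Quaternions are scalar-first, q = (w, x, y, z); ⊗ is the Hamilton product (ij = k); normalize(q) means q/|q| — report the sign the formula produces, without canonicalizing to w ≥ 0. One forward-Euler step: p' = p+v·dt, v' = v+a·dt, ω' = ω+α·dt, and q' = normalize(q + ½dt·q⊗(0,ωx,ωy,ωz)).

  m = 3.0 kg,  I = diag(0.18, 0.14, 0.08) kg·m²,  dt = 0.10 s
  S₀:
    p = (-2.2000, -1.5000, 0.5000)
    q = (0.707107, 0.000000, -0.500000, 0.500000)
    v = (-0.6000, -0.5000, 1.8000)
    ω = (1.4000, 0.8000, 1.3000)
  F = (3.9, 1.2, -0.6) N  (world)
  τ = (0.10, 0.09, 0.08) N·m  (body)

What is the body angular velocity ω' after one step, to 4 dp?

precession coupling ω×(Iω) = (-0.0624, 0.1820, -0.0448)
α = I⁻¹(τ − ω×Iω) = (0.9022, -0.6571, 1.5600)
new body rate ω' = (1.4902, 0.7343, 1.4560)

ω' = (1.4902, 0.7343, 1.4560)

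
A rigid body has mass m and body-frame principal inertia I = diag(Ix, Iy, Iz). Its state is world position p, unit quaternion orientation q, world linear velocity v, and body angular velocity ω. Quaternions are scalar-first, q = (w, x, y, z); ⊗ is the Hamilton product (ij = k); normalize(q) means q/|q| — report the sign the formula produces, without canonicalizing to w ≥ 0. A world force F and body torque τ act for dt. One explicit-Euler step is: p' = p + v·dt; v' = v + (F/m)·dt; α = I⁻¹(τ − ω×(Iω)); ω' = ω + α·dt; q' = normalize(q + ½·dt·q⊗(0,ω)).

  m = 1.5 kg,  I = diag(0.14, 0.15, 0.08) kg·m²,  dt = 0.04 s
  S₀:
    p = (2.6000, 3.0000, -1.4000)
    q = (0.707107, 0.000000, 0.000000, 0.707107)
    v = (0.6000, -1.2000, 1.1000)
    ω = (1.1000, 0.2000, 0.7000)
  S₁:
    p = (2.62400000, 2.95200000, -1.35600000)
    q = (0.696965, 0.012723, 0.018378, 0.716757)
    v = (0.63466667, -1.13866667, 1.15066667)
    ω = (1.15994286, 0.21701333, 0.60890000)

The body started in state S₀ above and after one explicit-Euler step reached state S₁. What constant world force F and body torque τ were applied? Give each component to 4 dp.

ω₁ − ω₀ = (0.05994286, 0.01701333, -0.09110000)
precession coupling = (-0.0098, 0.0462, 0.0022)
τ = I·(Δω/dt) + ω₀×(Iω₀) = (0.2000, 0.1100, -0.1800)
v₁ − v₀ = (0.03466667, 0.06133333, 0.05066667)
F = m·Δv/dt = (1.3000, 2.3000, 1.9000)

F = (1.3000, 2.3000, 1.9000)
τ = (0.2000, 0.1100, -0.1800)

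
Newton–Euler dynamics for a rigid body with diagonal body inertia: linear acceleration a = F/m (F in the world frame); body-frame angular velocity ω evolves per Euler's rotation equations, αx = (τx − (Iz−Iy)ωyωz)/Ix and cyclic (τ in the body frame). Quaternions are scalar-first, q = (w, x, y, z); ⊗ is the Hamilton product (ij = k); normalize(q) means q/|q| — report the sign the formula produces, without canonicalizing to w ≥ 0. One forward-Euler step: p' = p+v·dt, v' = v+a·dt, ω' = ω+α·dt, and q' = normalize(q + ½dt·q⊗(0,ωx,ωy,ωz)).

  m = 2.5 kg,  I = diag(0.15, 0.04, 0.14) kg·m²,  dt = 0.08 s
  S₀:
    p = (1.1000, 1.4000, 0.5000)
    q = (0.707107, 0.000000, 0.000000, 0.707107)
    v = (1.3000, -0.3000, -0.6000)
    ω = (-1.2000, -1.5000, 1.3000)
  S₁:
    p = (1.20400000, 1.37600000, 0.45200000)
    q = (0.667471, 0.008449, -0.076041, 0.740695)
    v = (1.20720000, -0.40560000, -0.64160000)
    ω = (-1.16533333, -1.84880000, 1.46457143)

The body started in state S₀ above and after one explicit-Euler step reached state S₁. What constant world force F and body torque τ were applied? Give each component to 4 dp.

F = (-2.9000, -3.3000, -1.3000)
τ = (-0.1300, -0.1900, 0.0900)

Δω = ω₁−ω₀ = (0.03466667, -0.34880000, 0.16457143)
applied torque τ = (-0.1300, -0.1900, 0.0900)
v₁ − v₀ = (-0.09280000, -0.10560000, -0.04160000)
applied force F = (-2.9000, -3.3000, -1.3000)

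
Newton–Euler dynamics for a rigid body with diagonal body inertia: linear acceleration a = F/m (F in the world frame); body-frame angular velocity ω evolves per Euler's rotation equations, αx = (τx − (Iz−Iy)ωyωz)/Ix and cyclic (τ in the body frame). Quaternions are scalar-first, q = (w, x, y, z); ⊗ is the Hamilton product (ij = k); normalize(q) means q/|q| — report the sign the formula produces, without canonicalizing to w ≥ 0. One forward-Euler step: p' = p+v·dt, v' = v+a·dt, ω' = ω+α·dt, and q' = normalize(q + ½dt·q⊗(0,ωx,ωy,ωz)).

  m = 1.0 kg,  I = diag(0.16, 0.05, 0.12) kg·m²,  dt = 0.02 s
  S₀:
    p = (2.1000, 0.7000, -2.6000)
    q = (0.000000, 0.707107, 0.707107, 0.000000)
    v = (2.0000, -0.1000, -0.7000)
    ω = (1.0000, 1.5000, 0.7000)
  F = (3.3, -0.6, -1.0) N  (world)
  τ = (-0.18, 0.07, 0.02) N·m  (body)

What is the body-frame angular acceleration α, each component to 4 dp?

α = (-1.5844, 0.8400, 1.5417)

ω×(Iω) gyroscopic = (0.0735, 0.0280, -0.1650)
angular accel α = (-1.5844, 0.8400, 1.5417)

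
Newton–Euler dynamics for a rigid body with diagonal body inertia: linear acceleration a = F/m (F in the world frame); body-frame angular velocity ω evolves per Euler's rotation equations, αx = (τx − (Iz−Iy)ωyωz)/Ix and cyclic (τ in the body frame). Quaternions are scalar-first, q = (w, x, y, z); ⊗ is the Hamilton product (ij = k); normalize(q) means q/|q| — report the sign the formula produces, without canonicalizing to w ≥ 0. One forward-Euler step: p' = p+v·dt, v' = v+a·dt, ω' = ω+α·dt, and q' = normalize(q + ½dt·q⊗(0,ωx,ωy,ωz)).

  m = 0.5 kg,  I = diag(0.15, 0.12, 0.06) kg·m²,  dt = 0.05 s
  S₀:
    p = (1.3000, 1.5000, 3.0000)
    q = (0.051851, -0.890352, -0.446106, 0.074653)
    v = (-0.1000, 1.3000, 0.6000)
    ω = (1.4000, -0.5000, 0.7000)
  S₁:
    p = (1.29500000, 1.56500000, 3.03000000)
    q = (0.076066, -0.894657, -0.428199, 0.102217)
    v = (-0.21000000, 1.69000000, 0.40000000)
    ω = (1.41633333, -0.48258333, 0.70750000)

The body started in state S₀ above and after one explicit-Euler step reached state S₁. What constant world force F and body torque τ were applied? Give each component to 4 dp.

ω₁ − ω₀ = (0.01633333, 0.01741667, 0.00750000)
τ = I·(Δω/dt) + ω₀×(Iω₀) = (0.0700, 0.1300, 0.0300)
v₁ − v₀ = (-0.11000000, 0.39000000, -0.20000000)
applied force F = (-1.1000, 3.9000, -2.0000)

F = (-1.1000, 3.9000, -2.0000)
τ = (0.0700, 0.1300, 0.0300)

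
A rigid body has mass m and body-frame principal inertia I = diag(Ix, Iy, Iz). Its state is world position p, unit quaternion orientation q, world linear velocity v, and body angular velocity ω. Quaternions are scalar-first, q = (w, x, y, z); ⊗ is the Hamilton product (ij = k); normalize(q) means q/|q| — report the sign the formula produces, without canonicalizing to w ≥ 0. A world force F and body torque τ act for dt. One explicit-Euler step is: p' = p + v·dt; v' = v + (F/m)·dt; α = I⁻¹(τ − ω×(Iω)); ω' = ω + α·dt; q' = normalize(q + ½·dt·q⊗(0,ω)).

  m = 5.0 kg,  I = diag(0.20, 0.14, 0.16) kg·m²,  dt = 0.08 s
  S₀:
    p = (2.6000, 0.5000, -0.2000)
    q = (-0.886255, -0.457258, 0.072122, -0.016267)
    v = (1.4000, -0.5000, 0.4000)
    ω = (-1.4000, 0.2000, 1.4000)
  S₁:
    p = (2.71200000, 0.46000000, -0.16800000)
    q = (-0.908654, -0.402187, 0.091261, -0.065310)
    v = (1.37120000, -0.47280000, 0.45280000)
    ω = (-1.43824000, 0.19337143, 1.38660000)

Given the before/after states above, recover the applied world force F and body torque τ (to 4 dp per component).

rate change Δω = (-0.03824000, -0.00662857, -0.01340000)
ω₀×(Iω₀) = (0.0056, -0.0784, 0.0168)
applied torque τ = (-0.0900, -0.0900, -0.0100)
Δv = v₁−v₀ = (-0.02880000, 0.02720000, 0.05280000)
F = m·Δv/dt = (-1.8000, 1.7000, 3.3000)

F = (-1.8000, 1.7000, 3.3000)
τ = (-0.0900, -0.0900, -0.0100)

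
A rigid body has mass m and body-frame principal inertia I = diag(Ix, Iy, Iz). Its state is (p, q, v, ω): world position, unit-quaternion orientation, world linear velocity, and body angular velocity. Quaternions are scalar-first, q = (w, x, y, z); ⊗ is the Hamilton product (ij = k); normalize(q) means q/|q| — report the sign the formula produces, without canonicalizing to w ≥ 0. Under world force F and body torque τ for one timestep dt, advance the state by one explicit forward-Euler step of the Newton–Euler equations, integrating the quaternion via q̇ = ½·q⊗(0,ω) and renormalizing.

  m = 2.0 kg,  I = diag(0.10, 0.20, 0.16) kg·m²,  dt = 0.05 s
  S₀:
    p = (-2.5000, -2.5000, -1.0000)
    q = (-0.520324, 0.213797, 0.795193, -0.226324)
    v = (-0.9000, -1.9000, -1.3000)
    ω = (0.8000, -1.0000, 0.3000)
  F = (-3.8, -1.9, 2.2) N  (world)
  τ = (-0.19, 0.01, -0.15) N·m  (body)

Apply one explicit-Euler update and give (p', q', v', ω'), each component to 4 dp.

p' = (-2.5450, -2.5950, -1.0650)
q' = (-0.5028, 0.2036, 0.8016, -0.2513)
v' = (-0.9950, -1.9475, -1.2450)
ω' = (0.6990, -0.9939, 0.2781)

a = F/m = (-1.9000, -0.9500, 1.1000)
p + v·dt = (-2.5450, -2.5950, -1.0650)
v' = v + a·dt = (-0.9950, -1.9475, -1.2450)
precession coupling ω×(Iω) = (0.0120, -0.0144, -0.0800)
angular accel α = (-2.0200, 0.1220, -0.4375)
ω + α·dt = (0.6990, -0.9939, 0.2781)
q⊗(0,ω) = (0.6920526, -0.4040253, 0.2751257, -1.0060486)
q + ½dt·q⊗(0,ω), renormalized = (-0.5028, 0.2036, 0.8016, -0.2513)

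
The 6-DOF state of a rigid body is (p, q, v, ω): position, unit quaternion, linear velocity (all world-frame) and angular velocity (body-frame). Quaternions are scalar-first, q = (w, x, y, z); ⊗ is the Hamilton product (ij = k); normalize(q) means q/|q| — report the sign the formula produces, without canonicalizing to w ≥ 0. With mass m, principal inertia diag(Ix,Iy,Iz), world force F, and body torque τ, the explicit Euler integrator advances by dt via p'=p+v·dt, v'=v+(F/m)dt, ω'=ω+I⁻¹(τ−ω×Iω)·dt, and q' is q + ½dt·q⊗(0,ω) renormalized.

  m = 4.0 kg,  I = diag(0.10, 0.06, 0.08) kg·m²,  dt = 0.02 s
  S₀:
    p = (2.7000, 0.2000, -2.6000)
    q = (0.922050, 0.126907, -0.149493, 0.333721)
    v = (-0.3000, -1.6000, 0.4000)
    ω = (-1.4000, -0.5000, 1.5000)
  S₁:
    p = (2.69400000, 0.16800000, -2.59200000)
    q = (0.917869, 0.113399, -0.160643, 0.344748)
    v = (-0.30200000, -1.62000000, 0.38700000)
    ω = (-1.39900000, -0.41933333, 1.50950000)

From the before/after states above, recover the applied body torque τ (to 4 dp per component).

τ = (-0.0100, 0.2000, 0.0100)

Δω = ω₁−ω₀ = (0.00100000, 0.08066667, 0.00950000)
gyro term ω₀×Iω₀ = (-0.0150, -0.0420, -0.0280)
τ = I·(Δω/dt) + ω₀×(Iω₀) = (-0.0100, 0.2000, 0.0100)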